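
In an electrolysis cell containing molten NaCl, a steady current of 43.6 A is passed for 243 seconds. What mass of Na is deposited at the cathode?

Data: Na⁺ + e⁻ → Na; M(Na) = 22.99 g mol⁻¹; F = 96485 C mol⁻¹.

2.52 g

Q = I·t = 43.60 A × 243.00 s = 10590 C.
n(e⁻) = Q/F = 10590 / 96485 = 0.1098 mol.
Na⁺ + e⁻ → Na, so n(Na) = n(e⁻)/1 = 0.1098 mol.
m = n·M = 0.1098 × 22.99 = 2.52 g.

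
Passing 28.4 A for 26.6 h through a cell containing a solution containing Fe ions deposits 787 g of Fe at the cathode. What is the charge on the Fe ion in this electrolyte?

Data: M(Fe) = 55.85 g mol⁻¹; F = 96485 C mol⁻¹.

+2

Q = I·t = 28.40 A × 95760 s = 2720000 C, so n(e⁻) = 2720000/96485 = 28.19 mol.
n(Fe) deposited = 787 / 55.85 = 14.09 mol.
Electrons per atom = n(e⁻)/n(Fe) = 28.19 / 14.09 = 2.00 ≈ 2, so the ion is Fe²⁺.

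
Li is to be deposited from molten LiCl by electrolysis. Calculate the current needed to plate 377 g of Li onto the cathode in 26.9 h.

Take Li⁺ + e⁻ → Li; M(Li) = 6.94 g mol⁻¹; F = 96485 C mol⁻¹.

54.1 A

n(Li) = 377 / 6.94 = 54.32 mol.
n(e⁻) = 1 × 54.32 = 54.32 mol.
Q = n(e⁻)·F = 54.32 × 96485 = 5241000 C.
I = Q/t = 5241000 / 96840 s = 54.1 A.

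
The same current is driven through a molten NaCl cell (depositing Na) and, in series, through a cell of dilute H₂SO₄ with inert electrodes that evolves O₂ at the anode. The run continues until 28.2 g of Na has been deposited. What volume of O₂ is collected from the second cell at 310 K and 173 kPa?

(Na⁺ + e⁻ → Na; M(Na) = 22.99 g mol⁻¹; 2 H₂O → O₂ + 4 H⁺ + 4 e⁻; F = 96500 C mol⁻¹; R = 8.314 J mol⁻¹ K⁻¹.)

n(Na) = 28.2 / 22.99 = 1.227 mol, so n(e⁻) = 1 × 1.227 = 1.227 mol.
The cells are in series, so the same 1.227 mol of electrons passes through the second cell.
2 H₂O → O₂ + 4 H⁺ + 4 e⁻ — 4 mol e⁻ per mol O₂, so n(O₂) = 1.227/4 = 0.3067 mol.
V = nRT/P = (0.3067 × 8.314 × 310) / (173 × 10³) = 0.00457 m³ = 4.57 L.

4.57 L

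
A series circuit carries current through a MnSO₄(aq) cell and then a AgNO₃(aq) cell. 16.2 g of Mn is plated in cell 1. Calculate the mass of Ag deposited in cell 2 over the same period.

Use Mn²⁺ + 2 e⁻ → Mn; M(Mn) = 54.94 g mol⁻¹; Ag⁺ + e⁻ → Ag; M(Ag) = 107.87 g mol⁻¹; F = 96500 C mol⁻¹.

n(Mn) = 16.2 / 54.94 = 0.2949 mol.
Since Mn²⁺ + 2 e⁻ → Mn, n(e⁻) passed = 2 × 0.2949 = 0.5897 mol.
Cells in series carry the same charge, so the same 0.5897 mol of electrons passes through cell 2.
Ag⁺ + e⁻ → Ag, so n(Ag) = 0.5897 / 1 = 0.5897 mol.
m(Ag) = 0.5897 × 107.87 = 63.6 g.

63.6 g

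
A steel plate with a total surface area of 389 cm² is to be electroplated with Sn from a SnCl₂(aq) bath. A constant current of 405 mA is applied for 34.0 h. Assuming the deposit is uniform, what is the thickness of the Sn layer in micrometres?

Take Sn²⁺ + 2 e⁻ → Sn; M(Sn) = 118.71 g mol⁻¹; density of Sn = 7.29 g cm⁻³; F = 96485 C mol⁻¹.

Q = I·t = 0.4050 × 122400 = 49570 C; n(e⁻) = 0.5138 mol.
n(Sn) = n(e⁻)/2 = 0.2569 mol, so m = 0.2569 × 118.71 = 30.50 g.
Volume = m/ρ = 30.50 / 7.29 = 4.183 cm³.
Thickness = V/A = 4.183 / 389 = 0.0108 cm = 108 μm.

108 μm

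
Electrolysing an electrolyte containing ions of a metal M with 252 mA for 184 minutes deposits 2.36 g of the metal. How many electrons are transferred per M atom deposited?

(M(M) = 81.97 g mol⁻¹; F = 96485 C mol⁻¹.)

Q = I·t = 0.2520 A × 11040 s = 2782 C, so n(e⁻) = 2782/96485 = 0.02883 mol.
n(M) deposited = 2.36 / 81.97 = 0.02879 mol.
Electrons per atom = n(e⁻)/n(M) = 0.02883 / 0.02879 = 1.00 ≈ 1, so the ion is M⁺.

1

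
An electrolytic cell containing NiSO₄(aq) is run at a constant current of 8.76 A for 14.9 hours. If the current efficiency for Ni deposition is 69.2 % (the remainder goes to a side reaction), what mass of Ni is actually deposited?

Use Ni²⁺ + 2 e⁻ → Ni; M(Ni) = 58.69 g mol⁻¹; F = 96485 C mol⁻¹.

98.9 g

Q = I·t = 8.760 × 53640 = 469900 C.
n(e⁻) = 469900/96485 = 4.870 mol; theoretically n(Ni) = 4.870/2 = 2.435 mol, m_theo = 142.9 g.
At 69.2 % efficiency, m_actual = 0.692 × 142.9 = 98.9 g.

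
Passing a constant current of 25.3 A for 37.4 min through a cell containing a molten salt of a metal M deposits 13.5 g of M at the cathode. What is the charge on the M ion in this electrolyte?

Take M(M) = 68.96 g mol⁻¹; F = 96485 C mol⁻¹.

Q = I·t = 25.30 A × 2244.0 s = 56770 C, so n(e⁻) = 56770/96485 = 0.5884 mol.
n(M) deposited = 13.5 / 68.96 = 0.1958 mol.
Electrons per atom = n(e⁻)/n(M) = 0.5884 / 0.1958 = 3.01 ≈ 3, so the ion is M³⁺.

+3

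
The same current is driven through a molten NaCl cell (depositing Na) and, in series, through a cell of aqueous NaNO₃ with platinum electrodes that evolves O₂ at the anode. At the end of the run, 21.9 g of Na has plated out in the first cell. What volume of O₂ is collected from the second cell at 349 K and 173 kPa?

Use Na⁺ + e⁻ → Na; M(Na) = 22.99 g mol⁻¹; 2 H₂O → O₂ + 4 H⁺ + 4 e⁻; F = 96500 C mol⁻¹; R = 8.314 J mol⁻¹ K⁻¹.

n(Na) = 21.9 / 22.99 = 0.9526 mol, so n(e⁻) = 1 × 0.9526 = 0.9526 mol.
The cells are in series, so the same 0.9526 mol of electrons passes through the second cell.
2 H₂O → O₂ + 4 H⁺ + 4 e⁻ — 4 mol e⁻ per mol O₂, so n(O₂) = 0.9526/4 = 0.2381 mol.
V = nRT/P = (0.2381 × 8.314 × 349) / (173 × 10³) = 0.00399 m³ = 3.99 L.

3.99 L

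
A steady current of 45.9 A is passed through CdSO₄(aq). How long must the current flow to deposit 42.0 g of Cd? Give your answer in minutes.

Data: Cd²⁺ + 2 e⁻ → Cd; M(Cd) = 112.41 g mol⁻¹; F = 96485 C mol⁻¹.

n(Cd) = m/M = 42.0 / 112.41 = 0.3736 mol.
Each Cd atom requires 2 electrons, so n(e⁻) = 2 × 0.3736 = 0.7473 mol.
Q = n(e⁻)·F = 0.7473 × 96485 = 72100 C.
t = Q/I = 72100 / 45.90 A = 1571 s = 26.2 min.

26.2 min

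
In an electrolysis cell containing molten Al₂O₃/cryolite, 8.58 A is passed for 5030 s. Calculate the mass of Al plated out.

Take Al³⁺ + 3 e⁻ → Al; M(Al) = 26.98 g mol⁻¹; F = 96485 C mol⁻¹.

Q = I·t = 8.580 A × 5030.0 s = 43160 C.
n(e⁻) = Q/F = 43160 / 96485 = 0.4473 mol.
Al³⁺ + 3 e⁻ → Al, so n(Al) = n(e⁻)/3 = 0.1491 mol.
m = n·M = 0.1491 × 26.98 = 4.02 g.

4.02 g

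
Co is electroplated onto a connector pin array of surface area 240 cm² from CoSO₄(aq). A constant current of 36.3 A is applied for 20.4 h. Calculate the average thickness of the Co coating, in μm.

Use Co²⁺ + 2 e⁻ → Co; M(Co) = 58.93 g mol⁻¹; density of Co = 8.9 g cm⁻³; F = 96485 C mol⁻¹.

Q = I·t = 36.30 × 73440 = 2666000 C; n(e⁻) = 27.63 mol.
n(Co) = n(e⁻)/2 = 13.81 mol, so m = 13.81 × 58.93 = 814.1 g.
Volume = m/ρ = 814.1 / 8.9 = 91.47 cm³.
Thickness = V/A = 91.47 / 240 = 0.381 cm = 3810 μm.

3810 μm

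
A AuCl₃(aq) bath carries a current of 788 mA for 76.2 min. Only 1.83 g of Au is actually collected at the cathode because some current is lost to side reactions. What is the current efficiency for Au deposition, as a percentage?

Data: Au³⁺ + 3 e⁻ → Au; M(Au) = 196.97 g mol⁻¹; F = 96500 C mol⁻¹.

74.7 %

Q = I·t = 0.7880 × 4572.0 = 3603 C; n(e⁻) = 3603/96500 = 0.03733 mol.
Theoretical n(Au) = n(e⁻)/3 = 0.01244 mol, i.e. m_theo = 0.01244 × 196.97 = 2.451 g.
Efficiency = m_actual / m_theo = 1.83 / 2.451 = 74.7 %.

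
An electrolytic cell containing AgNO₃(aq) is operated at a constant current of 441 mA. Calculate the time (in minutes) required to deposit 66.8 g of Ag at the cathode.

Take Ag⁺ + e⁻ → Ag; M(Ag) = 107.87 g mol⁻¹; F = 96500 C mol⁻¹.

n(Ag) = m/M = 66.8 / 107.87 = 0.6193 mol.
Each Ag atom requires 1 electron, so n(e⁻) = 1 × 0.6193 = 0.6193 mol.
Q = n(e⁻)·F = 0.6193 × 96500 = 59760 C.
t = Q/I = 59760 / 0.4410 A = 135500 s = 2260 min.

2260 min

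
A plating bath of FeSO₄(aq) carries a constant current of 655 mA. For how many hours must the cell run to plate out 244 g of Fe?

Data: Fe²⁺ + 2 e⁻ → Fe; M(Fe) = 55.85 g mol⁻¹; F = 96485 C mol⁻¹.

n(Fe) = m/M = 244 / 55.85 = 4.369 mol.
Each Fe atom requires 2 electrons, so n(e⁻) = 2 × 4.369 = 8.738 mol.
Q = n(e⁻)·F = 8.738 × 96485 = 843100 C.
t = Q/I = 843100 / 0.6550 A = 1287000 s = 358 h.

358 h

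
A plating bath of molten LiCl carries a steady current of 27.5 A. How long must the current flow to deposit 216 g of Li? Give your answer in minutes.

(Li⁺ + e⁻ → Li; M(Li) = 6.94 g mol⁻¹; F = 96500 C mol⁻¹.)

1820 min

n(Li) = m/M = 216 / 6.94 = 31.12 mol.
Each Li atom requires 1 electron, so n(e⁻) = 1 × 31.12 = 31.12 mol.
Q = n(e⁻)·F = 31.12 × 96500 = 3003000 C.
t = Q/I = 3003000 / 27.50 A = 109200 s = 1820 min.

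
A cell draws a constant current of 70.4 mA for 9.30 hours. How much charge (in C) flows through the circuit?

Q = I·t = 0.07040 A × 33480 s = 2360 C.

2360 C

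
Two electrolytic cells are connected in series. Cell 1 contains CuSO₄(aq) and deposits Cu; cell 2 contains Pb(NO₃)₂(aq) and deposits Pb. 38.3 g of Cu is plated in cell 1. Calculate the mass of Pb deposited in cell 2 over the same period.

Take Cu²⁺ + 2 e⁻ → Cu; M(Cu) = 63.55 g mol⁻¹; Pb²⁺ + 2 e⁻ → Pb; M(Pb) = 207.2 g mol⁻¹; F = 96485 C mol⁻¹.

n(Cu) = 38.3 / 63.55 = 0.6027 mol.
Since Cu²⁺ + 2 e⁻ → Cu, n(e⁻) passed = 2 × 0.6027 = 1.205 mol.
Cells in series carry the same charge, so the same 1.205 mol of electrons passes through cell 2.
Pb²⁺ + 2 e⁻ → Pb, so n(Pb) = 1.205 / 2 = 0.6027 mol.
m(Pb) = 0.6027 × 207.2 = 125 g.

125 g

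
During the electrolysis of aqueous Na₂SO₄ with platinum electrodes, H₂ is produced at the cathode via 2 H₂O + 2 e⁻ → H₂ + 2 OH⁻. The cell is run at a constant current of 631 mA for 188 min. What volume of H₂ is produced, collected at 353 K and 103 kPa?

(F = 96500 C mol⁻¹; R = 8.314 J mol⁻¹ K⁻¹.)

Q = I·t = 0.6310 A × 11280 s = 7118 C.
n(e⁻) = Q/F = 7118 / 96500 = 0.07376 mol.
2 electrons are transferred per H₂ molecule, so n(H₂) = 0.07376 / 2 = 0.03688 mol.
V = nRT/P = (0.03688 × 8.314 × 353) / (103 × 10³ Pa) = 0.00105 m³ = 1.05 L.

1.05 L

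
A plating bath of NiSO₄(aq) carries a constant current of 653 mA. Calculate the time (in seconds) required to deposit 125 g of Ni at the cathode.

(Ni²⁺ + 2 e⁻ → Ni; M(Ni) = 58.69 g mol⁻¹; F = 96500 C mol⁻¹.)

6.29 × 10⁵ s

n(Ni) = m/M = 125 / 58.69 = 2.130 mol.
Each Ni atom requires 2 electrons, so n(e⁻) = 2 × 2.130 = 4.260 mol.
Q = n(e⁻)·F = 4.260 × 96500 = 411100 C.
t = Q/I = 411100 / 0.6530 A = 629500 s.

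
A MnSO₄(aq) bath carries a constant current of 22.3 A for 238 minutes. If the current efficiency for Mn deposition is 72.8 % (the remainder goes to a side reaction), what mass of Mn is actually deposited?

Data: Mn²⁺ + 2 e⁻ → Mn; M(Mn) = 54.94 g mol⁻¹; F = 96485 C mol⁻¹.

Q = I·t = 22.30 × 14280 = 318400 C.
n(e⁻) = 318400/96485 = 3.300 mol; theoretically n(Mn) = 3.300/2 = 1.650 mol, m_theo = 90.66 g.
At 72.8 % efficiency, m_actual = 0.728 × 90.66 = 66.0 g.

66.0 g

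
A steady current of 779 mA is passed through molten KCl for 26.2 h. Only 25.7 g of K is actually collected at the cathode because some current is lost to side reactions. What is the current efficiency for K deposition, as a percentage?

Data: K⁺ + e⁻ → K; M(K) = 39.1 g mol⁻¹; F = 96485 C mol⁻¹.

Q = I·t = 0.7790 × 94320 = 73480 C; n(e⁻) = 73480/96485 = 0.7615 mol.
Theoretical n(K) = n(e⁻)/1 = 0.7615 mol, i.e. m_theo = 0.7615 × 39.1 = 29.78 g.
Efficiency = m_actual / m_theo = 25.7 / 29.78 = 86.3 %.

86.3 %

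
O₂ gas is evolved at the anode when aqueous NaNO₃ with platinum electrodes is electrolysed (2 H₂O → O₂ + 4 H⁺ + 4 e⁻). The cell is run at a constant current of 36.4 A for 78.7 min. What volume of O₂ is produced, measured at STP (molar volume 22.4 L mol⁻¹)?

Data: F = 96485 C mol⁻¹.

9.98 L

Q = I·t = 36.40 A × 4722.0 s = 171900 C.
n(e⁻) = Q/F = 171900 / 96485 = 1.781 mol.
4 electrons are transferred per O₂ molecule, so n(O₂) = 1.781 / 4 = 0.4454 mol.
V = n × V_m = 0.4454 × 22.4 = 9.98 L.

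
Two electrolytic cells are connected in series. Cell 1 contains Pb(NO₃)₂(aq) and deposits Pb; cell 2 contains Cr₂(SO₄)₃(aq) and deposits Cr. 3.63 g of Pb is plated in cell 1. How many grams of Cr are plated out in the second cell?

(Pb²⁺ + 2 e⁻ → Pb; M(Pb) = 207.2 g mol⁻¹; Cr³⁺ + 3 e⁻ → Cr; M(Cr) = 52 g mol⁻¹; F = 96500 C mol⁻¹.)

n(Pb) = 3.63 / 207.2 = 0.01752 mol.
Since Pb²⁺ + 2 e⁻ → Pb, n(e⁻) passed = 2 × 0.01752 = 0.03504 mol.
Cells in series carry the same charge, so the same 0.03504 mol of electrons passes through cell 2.
Cr³⁺ + 3 e⁻ → Cr, so n(Cr) = 0.03504 / 3 = 0.01168 mol.
m(Cr) = 0.01168 × 52 = 0.607 g.

0.607 g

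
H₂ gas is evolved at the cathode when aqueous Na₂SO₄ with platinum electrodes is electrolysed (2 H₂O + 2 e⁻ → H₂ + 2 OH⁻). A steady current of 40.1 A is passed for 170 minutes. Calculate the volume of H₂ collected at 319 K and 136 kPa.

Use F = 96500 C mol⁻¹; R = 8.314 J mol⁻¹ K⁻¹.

41.3 L

Q = I·t = 40.10 A × 10200 s = 409000 C.
n(e⁻) = Q/F = 409000 / 96500 = 4.239 mol.
2 electrons are transferred per H₂ molecule, so n(H₂) = 4.239 / 2 = 2.119 mol.
V = nRT/P = (2.119 × 8.314 × 319) / (136 × 10³ Pa) = 0.0413 m³ = 41.3 L.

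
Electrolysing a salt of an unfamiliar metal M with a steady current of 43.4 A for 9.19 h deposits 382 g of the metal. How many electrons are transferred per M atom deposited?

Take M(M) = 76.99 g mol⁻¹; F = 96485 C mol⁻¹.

Q = I·t = 43.40 A × 33084 s = 1436000 C, so n(e⁻) = 1436000/96485 = 14.88 mol.
n(M) deposited = 382 / 76.99 = 4.962 mol.
Electrons per atom = n(e⁻)/n(M) = 14.88 / 4.962 = 3.00 ≈ 3, so the ion is M³⁺.

3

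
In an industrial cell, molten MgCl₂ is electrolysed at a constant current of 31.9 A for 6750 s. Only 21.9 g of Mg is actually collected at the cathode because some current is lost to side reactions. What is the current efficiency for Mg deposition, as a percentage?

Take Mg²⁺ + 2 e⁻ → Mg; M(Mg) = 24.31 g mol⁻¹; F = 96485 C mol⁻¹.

80.7 %

Q = I·t = 31.90 × 6750.0 = 215300 C; n(e⁻) = 215300/96485 = 2.232 mol.
Theoretical n(Mg) = n(e⁻)/2 = 1.116 mol, i.e. m_theo = 1.116 × 24.31 = 27.13 g.
Efficiency = m_actual / m_theo = 21.9 / 27.13 = 80.7 %.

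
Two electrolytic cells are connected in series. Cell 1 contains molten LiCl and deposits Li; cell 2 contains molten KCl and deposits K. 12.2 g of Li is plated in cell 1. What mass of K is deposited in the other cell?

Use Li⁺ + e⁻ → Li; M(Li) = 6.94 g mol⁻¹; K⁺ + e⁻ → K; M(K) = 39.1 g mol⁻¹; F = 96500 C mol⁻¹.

n(Li) = 12.2 / 6.94 = 1.758 mol.
Since Li⁺ + e⁻ → Li, n(e⁻) passed = 1 × 1.758 = 1.758 mol.
Cells in series carry the same charge, so the same 1.758 mol of electrons passes through cell 2.
K⁺ + e⁻ → K, so n(K) = 1.758 / 1 = 1.758 mol.
m(K) = 1.758 × 39.1 = 68.7 g.

68.7 g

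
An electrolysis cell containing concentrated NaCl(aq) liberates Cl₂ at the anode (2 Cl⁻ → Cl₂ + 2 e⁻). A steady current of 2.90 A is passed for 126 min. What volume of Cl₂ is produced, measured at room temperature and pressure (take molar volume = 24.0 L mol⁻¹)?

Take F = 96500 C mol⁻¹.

Q = I·t = 2.900 A × 7560.0 s = 21920 C.
n(e⁻) = Q/F = 21920 / 96500 = 0.2272 mol.
2 electrons are transferred per Cl₂ molecule, so n(Cl₂) = 0.2272 / 2 = 0.1136 mol.
V = n × V_m = 0.1136 × 24.0 = 2.73 L.

2.73 L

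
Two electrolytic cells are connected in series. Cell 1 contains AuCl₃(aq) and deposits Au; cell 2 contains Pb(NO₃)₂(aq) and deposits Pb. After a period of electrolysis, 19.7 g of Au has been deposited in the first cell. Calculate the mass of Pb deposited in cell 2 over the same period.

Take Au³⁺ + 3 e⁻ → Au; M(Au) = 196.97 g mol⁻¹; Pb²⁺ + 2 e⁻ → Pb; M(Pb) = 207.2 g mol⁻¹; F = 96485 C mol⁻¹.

31.1 g

n(Au) = 19.7 / 196.97 = 0.1000 mol.
Since Au³⁺ + 3 e⁻ → Au, n(e⁻) passed = 3 × 0.1000 = 0.3000 mol.
Cells in series carry the same charge, so the same 0.3000 mol of electrons passes through cell 2.
Pb²⁺ + 2 e⁻ → Pb, so n(Pb) = 0.3000 / 2 = 0.1500 mol.
m(Pb) = 0.1500 × 207.2 = 31.1 g.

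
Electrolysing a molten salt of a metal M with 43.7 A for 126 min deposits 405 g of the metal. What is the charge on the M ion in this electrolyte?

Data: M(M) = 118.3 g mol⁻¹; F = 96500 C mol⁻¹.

+1

Q = I·t = 43.70 A × 7560.0 s = 330400 C, so n(e⁻) = 330400/96500 = 3.424 mol.
n(M) deposited = 405 / 118.3 = 3.423 mol.
Electrons per atom = n(e⁻)/n(M) = 3.424 / 3.423 = 1.00 ≈ 1, so the ion is M⁺.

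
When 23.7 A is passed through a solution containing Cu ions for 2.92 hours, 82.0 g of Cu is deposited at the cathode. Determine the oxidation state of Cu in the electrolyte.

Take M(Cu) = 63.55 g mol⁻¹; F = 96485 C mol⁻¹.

Q = I·t = 23.70 A × 10512 s = 249100 C, so n(e⁻) = 249100/96485 = 2.582 mol.
n(Cu) deposited = 82.0 / 63.55 = 1.290 mol.
Electrons per atom = n(e⁻)/n(Cu) = 2.582 / 1.290 = 2.00 ≈ 2, so the ion is Cu²⁺.

+2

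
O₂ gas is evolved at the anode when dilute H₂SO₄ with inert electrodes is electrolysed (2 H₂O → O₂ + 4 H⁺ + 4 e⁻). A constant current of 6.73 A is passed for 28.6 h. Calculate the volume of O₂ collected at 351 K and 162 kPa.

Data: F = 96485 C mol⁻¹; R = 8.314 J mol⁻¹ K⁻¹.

32.3 L

Q = I·t = 6.730 A × 102960 s = 692900 C.
n(e⁻) = Q/F = 692900 / 96485 = 7.182 mol.
4 electrons are transferred per O₂ molecule, so n(O₂) = 7.182 / 4 = 1.795 mol.
V = nRT/P = (1.795 × 8.314 × 351) / (162 × 10³ Pa) = 0.0323 m³ = 32.3 L.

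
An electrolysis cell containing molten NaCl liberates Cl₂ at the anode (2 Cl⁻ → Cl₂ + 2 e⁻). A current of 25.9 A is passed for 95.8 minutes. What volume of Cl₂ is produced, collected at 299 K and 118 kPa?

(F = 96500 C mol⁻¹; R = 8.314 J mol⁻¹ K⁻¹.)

16.3 L

Q = I·t = 25.90 A × 5748.0 s = 148900 C.
n(e⁻) = Q/F = 148900 / 96500 = 1.543 mol.
2 electrons are transferred per Cl₂ molecule, so n(Cl₂) = 1.543 / 2 = 0.7714 mol.
V = nRT/P = (0.7714 × 8.314 × 299) / (118 × 10³ Pa) = 0.0163 m³ = 16.3 L.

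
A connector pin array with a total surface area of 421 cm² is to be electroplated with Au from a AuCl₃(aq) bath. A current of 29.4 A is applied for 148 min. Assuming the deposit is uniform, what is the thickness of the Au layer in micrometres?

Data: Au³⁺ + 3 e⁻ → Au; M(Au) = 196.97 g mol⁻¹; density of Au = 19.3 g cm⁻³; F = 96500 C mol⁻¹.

Q = I·t = 29.40 × 8880.0 = 261100 C; n(e⁻) = 2.705 mol.
n(Au) = n(e⁻)/3 = 0.9018 mol, so m = 0.9018 × 196.97 = 177.6 g.
Volume = m/ρ = 177.6 / 19.3 = 9.204 cm³.
Thickness = V/A = 9.204 / 421 = 0.0219 cm = 219 μm.

219 μm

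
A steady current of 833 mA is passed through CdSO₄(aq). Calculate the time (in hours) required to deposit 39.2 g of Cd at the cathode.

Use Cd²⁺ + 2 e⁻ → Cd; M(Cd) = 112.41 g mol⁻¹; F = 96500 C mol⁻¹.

n(Cd) = m/M = 39.2 / 112.41 = 0.3487 mol.
Each Cd atom requires 2 electrons, so n(e⁻) = 2 × 0.3487 = 0.6974 mol.
Q = n(e⁻)·F = 0.6974 × 96500 = 67300 C.
t = Q/I = 67300 / 0.8330 A = 80800 s = 22.4 h.

22.4 h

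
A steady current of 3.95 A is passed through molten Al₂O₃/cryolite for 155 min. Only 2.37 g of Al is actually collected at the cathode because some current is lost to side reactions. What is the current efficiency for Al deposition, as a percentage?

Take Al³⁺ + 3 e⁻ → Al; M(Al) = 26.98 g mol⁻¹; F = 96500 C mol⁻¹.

69.2 %

Q = I·t = 3.950 × 9300.0 = 36740 C; n(e⁻) = 36740/96500 = 0.3807 mol.
Theoretical n(Al) = n(e⁻)/3 = 0.1269 mol, i.e. m_theo = 0.1269 × 26.98 = 3.424 g.
Efficiency = m_actual / m_theo = 2.37 / 3.424 = 69.2 %.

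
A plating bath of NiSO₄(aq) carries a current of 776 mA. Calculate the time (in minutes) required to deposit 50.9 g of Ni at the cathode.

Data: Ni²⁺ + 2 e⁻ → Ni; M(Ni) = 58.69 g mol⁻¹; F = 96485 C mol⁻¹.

n(Ni) = m/M = 50.9 / 58.69 = 0.8673 mol.
Each Ni atom requires 2 electrons, so n(e⁻) = 2 × 0.8673 = 1.735 mol.
Q = n(e⁻)·F = 1.735 × 96485 = 167400 C.
t = Q/I = 167400 / 0.7760 A = 215700 s = 3590 min.

3590 min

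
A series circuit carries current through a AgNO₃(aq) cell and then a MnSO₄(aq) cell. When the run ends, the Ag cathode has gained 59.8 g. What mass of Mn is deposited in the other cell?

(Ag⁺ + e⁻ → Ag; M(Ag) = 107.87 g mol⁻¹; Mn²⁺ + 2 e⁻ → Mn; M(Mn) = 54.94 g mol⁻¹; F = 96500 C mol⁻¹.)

15.2 g

n(Ag) = 59.8 / 107.87 = 0.5544 mol.
Since Ag⁺ + e⁻ → Ag, n(e⁻) passed = 1 × 0.5544 = 0.5544 mol.
Cells in series carry the same charge, so the same 0.5544 mol of electrons passes through cell 2.
Mn²⁺ + 2 e⁻ → Mn, so n(Mn) = 0.5544 / 2 = 0.2772 mol.
m(Mn) = 0.2772 × 54.94 = 15.2 g.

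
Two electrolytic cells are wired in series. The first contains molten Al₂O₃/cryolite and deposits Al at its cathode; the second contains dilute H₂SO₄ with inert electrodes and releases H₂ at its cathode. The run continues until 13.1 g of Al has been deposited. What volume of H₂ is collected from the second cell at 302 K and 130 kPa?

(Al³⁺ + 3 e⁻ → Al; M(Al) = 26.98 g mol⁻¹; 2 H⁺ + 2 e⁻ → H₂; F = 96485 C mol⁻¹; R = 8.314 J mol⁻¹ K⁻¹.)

14.1 L

n(Al) = 13.1 / 26.98 = 0.4855 mol, so n(e⁻) = 3 × 0.4855 = 1.457 mol.
The cells are in series, so the same 1.457 mol of electrons passes through the second cell.
2 H⁺ + 2 e⁻ → H₂ — 2 mol e⁻ per mol H₂, so n(H₂) = 1.457/2 = 0.7283 mol.
V = nRT/P = (0.7283 × 8.314 × 302) / (130 × 10³) = 0.0141 m³ = 14.1 L.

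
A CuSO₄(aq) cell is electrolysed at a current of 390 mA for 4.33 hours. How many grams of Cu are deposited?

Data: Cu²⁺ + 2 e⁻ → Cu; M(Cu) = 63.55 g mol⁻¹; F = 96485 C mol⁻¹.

Q = I·t = 0.3900 A × 15588 s = 6079 C.
n(e⁻) = Q/F = 6079 / 96485 = 0.06301 mol.
Cu²⁺ + 2 e⁻ → Cu, so n(Cu) = n(e⁻)/2 = 0.03150 mol.
m = n·M = 0.03150 × 63.55 = 2.00 g.

2.00 g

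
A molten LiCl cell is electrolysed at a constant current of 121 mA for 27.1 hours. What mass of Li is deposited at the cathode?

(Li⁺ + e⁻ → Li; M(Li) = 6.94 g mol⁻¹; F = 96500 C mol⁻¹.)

0.849 g

Q = I·t = 0.1210 A × 97560 s = 11800 C.
n(e⁻) = Q/F = 11800 / 96500 = 0.1223 mol.
Li⁺ + e⁻ → Li, so n(Li) = n(e⁻)/1 = 0.1223 mol.
m = n·M = 0.1223 × 6.94 = 0.849 g.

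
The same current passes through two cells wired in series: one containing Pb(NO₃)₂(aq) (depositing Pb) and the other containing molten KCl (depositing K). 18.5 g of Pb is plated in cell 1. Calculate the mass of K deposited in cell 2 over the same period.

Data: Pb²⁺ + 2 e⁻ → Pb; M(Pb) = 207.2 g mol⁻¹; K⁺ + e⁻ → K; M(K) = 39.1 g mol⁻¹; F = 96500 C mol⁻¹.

n(Pb) = 18.5 / 207.2 = 0.08929 mol.
Since Pb²⁺ + 2 e⁻ → Pb, n(e⁻) passed = 2 × 0.08929 = 0.1786 mol.
Cells in series carry the same charge, so the same 0.1786 mol of electrons passes through cell 2.
K⁺ + e⁻ → K, so n(K) = 0.1786 / 1 = 0.1786 mol.
m(K) = 0.1786 × 39.1 = 6.98 g.

6.98 g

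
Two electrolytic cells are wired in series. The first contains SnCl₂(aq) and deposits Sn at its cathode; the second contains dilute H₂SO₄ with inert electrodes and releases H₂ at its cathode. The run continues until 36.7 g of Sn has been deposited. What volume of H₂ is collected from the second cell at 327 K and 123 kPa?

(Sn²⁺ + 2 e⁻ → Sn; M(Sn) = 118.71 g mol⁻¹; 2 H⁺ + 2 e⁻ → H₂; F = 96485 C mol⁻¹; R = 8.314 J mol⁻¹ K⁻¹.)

6.83 L

n(Sn) = 36.7 / 118.71 = 0.3092 mol, so n(e⁻) = 2 × 0.3092 = 0.6183 mol.
The cells are in series, so the same 0.6183 mol of electrons passes through the second cell.
2 H⁺ + 2 e⁻ → H₂ — 2 mol e⁻ per mol H₂, so n(H₂) = 0.6183/2 = 0.3092 mol.
V = nRT/P = (0.3092 × 8.314 × 327) / (123 × 10³) = 0.00683 m³ = 6.83 L.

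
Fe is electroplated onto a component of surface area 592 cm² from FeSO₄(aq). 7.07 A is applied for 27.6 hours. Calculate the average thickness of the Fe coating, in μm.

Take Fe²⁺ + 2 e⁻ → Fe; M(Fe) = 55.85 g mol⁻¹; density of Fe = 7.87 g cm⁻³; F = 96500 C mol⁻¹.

436 μm

Q = I·t = 7.070 × 99360 = 702500 C; n(e⁻) = 7.280 mol.
n(Fe) = n(e⁻)/2 = 3.640 mol, so m = 3.640 × 55.85 = 203.3 g.
Volume = m/ρ = 203.3 / 7.87 = 25.83 cm³.
Thickness = V/A = 25.83 / 592 = 0.0436 cm = 436 μm.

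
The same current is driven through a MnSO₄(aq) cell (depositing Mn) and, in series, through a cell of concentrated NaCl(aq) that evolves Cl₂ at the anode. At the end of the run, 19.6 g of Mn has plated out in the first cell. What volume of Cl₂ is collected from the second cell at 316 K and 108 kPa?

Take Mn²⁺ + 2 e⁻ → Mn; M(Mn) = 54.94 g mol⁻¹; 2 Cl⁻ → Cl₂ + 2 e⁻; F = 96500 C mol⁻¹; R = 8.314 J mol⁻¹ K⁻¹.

8.68 L

n(Mn) = 19.6 / 54.94 = 0.3568 mol, so n(e⁻) = 2 × 0.3568 = 0.7135 mol.
The cells are in series, so the same 0.7135 mol of electrons passes through the second cell.
2 Cl⁻ → Cl₂ + 2 e⁻ — 2 mol e⁻ per mol Cl₂, so n(Cl₂) = 0.7135/2 = 0.3568 mol.
V = nRT/P = (0.3568 × 8.314 × 316) / (108 × 10³) = 0.00868 m³ = 8.68 L.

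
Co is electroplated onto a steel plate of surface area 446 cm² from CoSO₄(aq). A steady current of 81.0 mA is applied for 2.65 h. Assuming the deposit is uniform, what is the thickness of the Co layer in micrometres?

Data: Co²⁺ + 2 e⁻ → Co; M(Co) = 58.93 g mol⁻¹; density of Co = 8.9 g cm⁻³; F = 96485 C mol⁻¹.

0.595 μm

Q = I·t = 0.08100 × 9540.0 = 772.7 C; n(e⁻) = 0.008009 mol.
n(Co) = n(e⁻)/2 = 0.004004 mol, so m = 0.004004 × 58.93 = 0.2360 g.
Volume = m/ρ = 0.2360 / 8.9 = 0.02651 cm³.
Thickness = V/A = 0.02651 / 446 = 5.95 × 10⁻⁵ cm = 0.595 μm.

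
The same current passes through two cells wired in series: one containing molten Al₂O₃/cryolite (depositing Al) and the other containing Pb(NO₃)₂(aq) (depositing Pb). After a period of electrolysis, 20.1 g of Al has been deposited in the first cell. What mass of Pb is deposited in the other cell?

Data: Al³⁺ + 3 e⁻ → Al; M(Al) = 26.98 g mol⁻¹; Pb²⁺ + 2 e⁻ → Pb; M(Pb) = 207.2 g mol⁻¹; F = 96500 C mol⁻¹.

232 g

n(Al) = 20.1 / 26.98 = 0.7450 mol.
Since Al³⁺ + 3 e⁻ → Al, n(e⁻) passed = 3 × 0.7450 = 2.235 mol.
Cells in series carry the same charge, so the same 2.235 mol of electrons passes through cell 2.
Pb²⁺ + 2 e⁻ → Pb, so n(Pb) = 2.235 / 2 = 1.117 mol.
m(Pb) = 1.117 × 207.2 = 232 g.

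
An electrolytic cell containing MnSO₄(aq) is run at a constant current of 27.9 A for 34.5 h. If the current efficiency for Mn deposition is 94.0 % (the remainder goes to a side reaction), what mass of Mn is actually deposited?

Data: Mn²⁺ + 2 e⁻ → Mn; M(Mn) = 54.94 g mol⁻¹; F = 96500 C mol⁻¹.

927 g

Q = I·t = 27.90 × 124200 = 3465000 C.
n(e⁻) = 3465000/96500 = 35.91 mol; theoretically n(Mn) = 35.91/2 = 17.95 mol, m_theo = 986.4 g.
At 94.0 % efficiency, m_actual = 0.940 × 986.4 = 927 g.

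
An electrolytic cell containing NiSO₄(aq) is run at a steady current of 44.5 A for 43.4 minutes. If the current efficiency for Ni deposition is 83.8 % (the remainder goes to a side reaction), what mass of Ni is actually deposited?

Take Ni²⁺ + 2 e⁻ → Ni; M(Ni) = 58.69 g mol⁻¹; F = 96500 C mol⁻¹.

29.5 g

Q = I·t = 44.50 × 2604.0 = 115900 C.
n(e⁻) = 115900/96500 = 1.201 mol; theoretically n(Ni) = 1.201/2 = 0.6004 mol, m_theo = 35.24 g.
At 83.8 % efficiency, m_actual = 0.838 × 35.24 = 29.5 g.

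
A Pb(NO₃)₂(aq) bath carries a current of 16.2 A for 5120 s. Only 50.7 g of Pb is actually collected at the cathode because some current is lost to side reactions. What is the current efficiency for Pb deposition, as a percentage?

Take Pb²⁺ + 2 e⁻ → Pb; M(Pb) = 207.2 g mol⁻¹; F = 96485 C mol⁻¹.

Q = I·t = 16.20 × 5120.0 = 82940 C; n(e⁻) = 82940/96485 = 0.8597 mol.
Theoretical n(Pb) = n(e⁻)/2 = 0.4298 mol, i.e. m_theo = 0.4298 × 207.2 = 89.06 g.
Efficiency = m_actual / m_theo = 50.7 / 89.06 = 56.9 %.

56.9 %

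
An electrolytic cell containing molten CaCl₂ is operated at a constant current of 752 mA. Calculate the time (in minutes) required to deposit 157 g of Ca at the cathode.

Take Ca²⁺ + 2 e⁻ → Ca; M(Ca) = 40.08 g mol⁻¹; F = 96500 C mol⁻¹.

16800 min

n(Ca) = m/M = 157 / 40.08 = 3.917 mol.
Each Ca atom requires 2 electrons, so n(e⁻) = 2 × 3.917 = 7.834 mol.
Q = n(e⁻)·F = 7.834 × 96500 = 756000 C.
t = Q/I = 756000 / 0.7520 A = 1005000 s = 16800 min.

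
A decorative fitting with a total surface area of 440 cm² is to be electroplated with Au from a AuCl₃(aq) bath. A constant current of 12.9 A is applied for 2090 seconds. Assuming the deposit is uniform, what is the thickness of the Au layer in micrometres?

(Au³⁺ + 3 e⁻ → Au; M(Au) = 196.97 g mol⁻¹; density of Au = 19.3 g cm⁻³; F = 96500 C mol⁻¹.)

Q = I·t = 12.90 × 2090.0 = 26960 C; n(e⁻) = 0.2794 mol.
n(Au) = n(e⁻)/3 = 0.09313 mol, so m = 0.09313 × 196.97 = 18.34 g.
Volume = m/ρ = 18.34 / 19.3 = 0.9505 cm³.
Thickness = V/A = 0.9505 / 440 = 0.00216 cm = 21.6 μm.

21.6 μm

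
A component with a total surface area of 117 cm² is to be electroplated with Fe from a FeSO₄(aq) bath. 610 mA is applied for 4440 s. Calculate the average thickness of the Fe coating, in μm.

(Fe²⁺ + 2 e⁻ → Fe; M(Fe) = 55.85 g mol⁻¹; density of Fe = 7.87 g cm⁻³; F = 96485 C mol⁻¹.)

Q = I·t = 0.6100 × 4440.0 = 2708 C; n(e⁻) = 0.02807 mol.
n(Fe) = n(e⁻)/2 = 0.01404 mol, so m = 0.01404 × 55.85 = 0.7839 g.
Volume = m/ρ = 0.7839 / 7.87 = 0.09960 cm³.
Thickness = V/A = 0.09960 / 117 = 8.51 × 10⁻⁴ cm = 8.51 μm.

8.51 μm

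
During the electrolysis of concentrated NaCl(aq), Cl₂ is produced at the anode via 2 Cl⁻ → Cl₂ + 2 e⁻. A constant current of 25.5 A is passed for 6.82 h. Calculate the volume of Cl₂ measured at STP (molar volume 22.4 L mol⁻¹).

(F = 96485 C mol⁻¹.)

72.7 L

Q = I·t = 25.50 A × 24552 s = 626100 C.
n(e⁻) = Q/F = 626100 / 96485 = 6.489 mol.
2 electrons are transferred per Cl₂ molecule, so n(Cl₂) = 6.489 / 2 = 3.244 mol.
V = n × V_m = 3.244 × 22.4 = 72.7 L.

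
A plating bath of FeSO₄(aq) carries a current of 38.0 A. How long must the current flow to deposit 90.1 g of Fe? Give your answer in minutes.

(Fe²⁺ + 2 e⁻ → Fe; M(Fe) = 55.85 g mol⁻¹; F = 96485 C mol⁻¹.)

137 min

n(Fe) = m/M = 90.1 / 55.85 = 1.613 mol.
Each Fe atom requires 2 electrons, so n(e⁻) = 2 × 1.613 = 3.226 mol.
Q = n(e⁻)·F = 3.226 × 96485 = 311300 C.
t = Q/I = 311300 / 38.00 A = 8192 s = 137 min.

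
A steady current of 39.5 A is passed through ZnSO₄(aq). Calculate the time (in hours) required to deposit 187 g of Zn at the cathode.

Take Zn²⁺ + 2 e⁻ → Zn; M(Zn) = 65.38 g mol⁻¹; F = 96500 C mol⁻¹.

n(Zn) = m/M = 187 / 65.38 = 2.860 mol.
Each Zn atom requires 2 electrons, so n(e⁻) = 2 × 2.860 = 5.720 mol.
Q = n(e⁻)·F = 5.720 × 96500 = 552000 C.
t = Q/I = 552000 / 39.50 A = 13980 s = 3.88 h.

3.88 h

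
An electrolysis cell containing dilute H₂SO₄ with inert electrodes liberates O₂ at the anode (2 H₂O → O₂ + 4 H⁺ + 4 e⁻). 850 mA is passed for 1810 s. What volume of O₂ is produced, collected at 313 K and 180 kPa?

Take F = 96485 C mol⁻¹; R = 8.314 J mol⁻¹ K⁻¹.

Q = I·t = 0.8500 A × 1810.0 s = 1538 C.
n(e⁻) = Q/F = 1538 / 96485 = 0.01595 mol.
4 electrons are transferred per O₂ molecule, so n(O₂) = 0.01595 / 4 = 0.003986 mol.
V = nRT/P = (0.003986 × 8.314 × 313) / (180 × 10³ Pa) = 5.76 × 10⁻⁵ m³ = 0.0576 L.

0.0576 L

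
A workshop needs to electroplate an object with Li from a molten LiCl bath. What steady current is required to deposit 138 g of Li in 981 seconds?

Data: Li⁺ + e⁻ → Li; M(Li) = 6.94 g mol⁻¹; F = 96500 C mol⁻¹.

n(Li) = 138 / 6.94 = 19.88 mol.
n(e⁻) = 1 × 19.88 = 19.88 mol.
Q = n(e⁻)·F = 19.88 × 96500 = 1919000 C.
I = Q/t = 1919000 / 981.00 s = 1960 A.

1960 A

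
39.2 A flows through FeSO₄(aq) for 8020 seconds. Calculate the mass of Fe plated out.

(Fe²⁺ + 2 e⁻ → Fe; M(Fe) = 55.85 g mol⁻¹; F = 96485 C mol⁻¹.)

91.0 g

Q = I·t = 39.20 A × 8020.0 s = 314400 C.
n(e⁻) = Q/F = 314400 / 96485 = 3.258 mol.
Fe²⁺ + 2 e⁻ → Fe, so n(Fe) = n(e⁻)/2 = 1.629 mol.
m = n·M = 1.629 × 55.85 = 91.0 g.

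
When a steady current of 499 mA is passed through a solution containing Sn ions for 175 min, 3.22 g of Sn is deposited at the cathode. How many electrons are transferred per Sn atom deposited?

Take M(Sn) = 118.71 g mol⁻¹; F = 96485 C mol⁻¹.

Q = I·t = 0.4990 A × 10500 s = 5240 C, so n(e⁻) = 5240/96485 = 0.05430 mol.
n(Sn) deposited = 3.22 / 118.71 = 0.02712 mol.
Electrons per atom = n(e⁻)/n(Sn) = 0.05430 / 0.02712 = 2.00 ≈ 2, so the ion is Sn²⁺.

2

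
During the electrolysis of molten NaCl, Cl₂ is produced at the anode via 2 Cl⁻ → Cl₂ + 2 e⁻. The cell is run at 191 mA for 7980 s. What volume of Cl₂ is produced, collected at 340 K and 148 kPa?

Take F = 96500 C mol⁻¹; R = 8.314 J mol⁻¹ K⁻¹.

0.151 L

Q = I·t = 0.1910 A × 7980.0 s = 1524 C.
n(e⁻) = Q/F = 1524 / 96500 = 0.01579 mol.
2 electrons are transferred per Cl₂ molecule, so n(Cl₂) = 0.01579 / 2 = 0.007897 mol.
V = nRT/P = (0.007897 × 8.314 × 340) / (148 × 10³ Pa) = 1.51 × 10⁻⁴ m³ = 0.151 L.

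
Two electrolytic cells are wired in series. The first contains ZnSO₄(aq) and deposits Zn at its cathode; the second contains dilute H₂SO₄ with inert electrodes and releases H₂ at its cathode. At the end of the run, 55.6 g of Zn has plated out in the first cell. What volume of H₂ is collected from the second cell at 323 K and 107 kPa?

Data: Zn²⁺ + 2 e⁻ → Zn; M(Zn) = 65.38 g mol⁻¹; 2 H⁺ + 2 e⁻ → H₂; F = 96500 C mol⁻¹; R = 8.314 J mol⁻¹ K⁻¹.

n(Zn) = 55.6 / 65.38 = 0.8504 mol, so n(e⁻) = 2 × 0.8504 = 1.701 mol.
The cells are in series, so the same 1.701 mol of electrons passes through the second cell.
2 H⁺ + 2 e⁻ → H₂ — 2 mol e⁻ per mol H₂, so n(H₂) = 1.701/2 = 0.8504 mol.
V = nRT/P = (0.8504 × 8.314 × 323) / (107 × 10³) = 0.0213 m³ = 21.3 L.

21.3 L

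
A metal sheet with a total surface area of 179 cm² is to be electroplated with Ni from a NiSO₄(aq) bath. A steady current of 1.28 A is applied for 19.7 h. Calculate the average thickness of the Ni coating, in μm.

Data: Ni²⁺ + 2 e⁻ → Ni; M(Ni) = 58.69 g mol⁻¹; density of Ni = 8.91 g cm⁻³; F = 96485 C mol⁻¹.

Q = I·t = 1.280 × 70920 = 90780 C; n(e⁻) = 0.9408 mol.
n(Ni) = n(e⁻)/2 = 0.4704 mol, so m = 0.4704 × 58.69 = 27.61 g.
Volume = m/ρ = 27.61 / 8.91 = 3.099 cm³.
Thickness = V/A = 3.099 / 179 = 0.0173 cm = 173 μm.

173 μm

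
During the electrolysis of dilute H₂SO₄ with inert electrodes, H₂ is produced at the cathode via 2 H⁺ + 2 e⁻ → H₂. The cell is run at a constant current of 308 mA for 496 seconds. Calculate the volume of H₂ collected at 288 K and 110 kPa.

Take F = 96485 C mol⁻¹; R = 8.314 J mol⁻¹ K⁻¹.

0.0172 L

Q = I·t = 0.3080 A × 496.00 s = 152.8 C.
n(e⁻) = Q/F = 152.8 / 96485 = 0.001583 mol.
2 electrons are transferred per H₂ molecule, so n(H₂) = 0.001583 / 2 = 0.0007917 mol.
V = nRT/P = (0.0007917 × 8.314 × 288) / (110 × 10³ Pa) = 1.72 × 10⁻⁵ m³ = 0.0172 L.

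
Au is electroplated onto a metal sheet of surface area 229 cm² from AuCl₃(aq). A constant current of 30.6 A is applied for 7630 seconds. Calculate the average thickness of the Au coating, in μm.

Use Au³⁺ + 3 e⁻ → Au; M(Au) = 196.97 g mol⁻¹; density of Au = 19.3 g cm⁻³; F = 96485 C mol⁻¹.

Q = I·t = 30.60 × 7630.0 = 233500 C; n(e⁻) = 2.420 mol.
n(Au) = n(e⁻)/3 = 0.8066 mol, so m = 0.8066 × 196.97 = 158.9 g.
Volume = m/ρ = 158.9 / 19.3 = 8.232 cm³.
Thickness = V/A = 8.232 / 229 = 0.0359 cm = 359 μm.

359 μm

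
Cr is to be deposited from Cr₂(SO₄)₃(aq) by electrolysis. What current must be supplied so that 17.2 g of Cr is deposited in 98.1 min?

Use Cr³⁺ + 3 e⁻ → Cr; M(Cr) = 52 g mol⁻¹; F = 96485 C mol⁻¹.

n(Cr) = 17.2 / 52 = 0.3308 mol.
n(e⁻) = 3 × 0.3308 = 0.9923 mol.
Q = n(e⁻)·F = 0.9923 × 96485 = 95740 C.
I = Q/t = 95740 / 5886.0 s = 16.3 A.

16.3 A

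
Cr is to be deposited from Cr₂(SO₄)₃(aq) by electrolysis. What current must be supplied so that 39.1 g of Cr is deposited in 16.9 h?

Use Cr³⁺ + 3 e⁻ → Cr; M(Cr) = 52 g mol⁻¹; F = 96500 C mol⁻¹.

n(Cr) = 39.1 / 52 = 0.7519 mol.
n(e⁻) = 3 × 0.7519 = 2.256 mol.
Q = n(e⁻)·F = 2.256 × 96500 = 217700 C.
I = Q/t = 217700 / 60840 s = 3.58 A.

3.58 A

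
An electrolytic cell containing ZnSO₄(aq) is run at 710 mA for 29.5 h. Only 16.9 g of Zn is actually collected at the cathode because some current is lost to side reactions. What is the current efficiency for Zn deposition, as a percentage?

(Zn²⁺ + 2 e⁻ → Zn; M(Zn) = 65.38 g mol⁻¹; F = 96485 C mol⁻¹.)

66.2 %

Q = I·t = 0.7100 × 106200 = 75400 C; n(e⁻) = 75400/96485 = 0.7815 mol.
Theoretical n(Zn) = n(e⁻)/2 = 0.3907 mol, i.e. m_theo = 0.3907 × 65.38 = 25.55 g.
Efficiency = m_actual / m_theo = 16.9 / 25.55 = 66.2 %.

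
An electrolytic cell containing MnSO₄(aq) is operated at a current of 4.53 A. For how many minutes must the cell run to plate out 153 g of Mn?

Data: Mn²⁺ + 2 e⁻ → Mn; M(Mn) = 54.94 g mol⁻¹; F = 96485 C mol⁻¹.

n(Mn) = m/M = 153 / 54.94 = 2.785 mol.
Each Mn atom requires 2 electrons, so n(e⁻) = 2 × 2.785 = 5.570 mol.
Q = n(e⁻)·F = 5.570 × 96485 = 537400 C.
t = Q/I = 537400 / 4.530 A = 118600 s = 1980 min.

1980 min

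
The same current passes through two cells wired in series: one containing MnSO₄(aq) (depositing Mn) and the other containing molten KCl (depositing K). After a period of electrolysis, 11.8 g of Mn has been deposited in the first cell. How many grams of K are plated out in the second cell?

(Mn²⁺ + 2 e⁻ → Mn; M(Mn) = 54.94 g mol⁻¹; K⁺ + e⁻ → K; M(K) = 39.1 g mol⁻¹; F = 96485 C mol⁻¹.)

16.8 g

n(Mn) = 11.8 / 54.94 = 0.2148 mol.
Since Mn²⁺ + 2 e⁻ → Mn, n(e⁻) passed = 2 × 0.2148 = 0.4296 mol.
Cells in series carry the same charge, so the same 0.4296 mol of electrons passes through cell 2.
K⁺ + e⁻ → K, so n(K) = 0.4296 / 1 = 0.4296 mol.
m(K) = 0.4296 × 39.1 = 16.8 g.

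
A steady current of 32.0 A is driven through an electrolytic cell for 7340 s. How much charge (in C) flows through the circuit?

Q = I·t = 32.00 A × 7340.0 s = 2.35 × 10⁵ C.

2.35 × 10⁵ C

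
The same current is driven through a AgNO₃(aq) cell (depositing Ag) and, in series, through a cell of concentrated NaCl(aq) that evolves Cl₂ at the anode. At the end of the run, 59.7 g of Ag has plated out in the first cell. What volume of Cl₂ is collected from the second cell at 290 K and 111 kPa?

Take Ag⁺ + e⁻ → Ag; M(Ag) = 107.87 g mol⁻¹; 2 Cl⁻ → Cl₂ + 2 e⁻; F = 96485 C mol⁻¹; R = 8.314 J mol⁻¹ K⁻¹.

6.01 L

n(Ag) = 59.7 / 107.87 = 0.5534 mol, so n(e⁻) = 1 × 0.5534 = 0.5534 mol.
The cells are in series, so the same 0.5534 mol of electrons passes through the second cell.
2 Cl⁻ → Cl₂ + 2 e⁻ — 2 mol e⁻ per mol Cl₂, so n(Cl₂) = 0.5534/2 = 0.2767 mol.
V = nRT/P = (0.2767 × 8.314 × 290) / (111 × 10³) = 0.00601 m³ = 6.01 L.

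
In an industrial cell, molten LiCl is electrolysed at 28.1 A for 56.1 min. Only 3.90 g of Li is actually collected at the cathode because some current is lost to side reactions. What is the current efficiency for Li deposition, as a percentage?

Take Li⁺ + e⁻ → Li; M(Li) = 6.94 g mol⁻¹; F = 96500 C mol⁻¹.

57.3 %

Q = I·t = 28.10 × 3366.0 = 94580 C; n(e⁻) = 94580/96500 = 0.9802 mol.
Theoretical n(Li) = n(e⁻)/1 = 0.9802 mol, i.e. m_theo = 0.9802 × 6.94 = 6.802 g.
Efficiency = m_actual / m_theo = 3.90 / 6.802 = 57.3 %.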